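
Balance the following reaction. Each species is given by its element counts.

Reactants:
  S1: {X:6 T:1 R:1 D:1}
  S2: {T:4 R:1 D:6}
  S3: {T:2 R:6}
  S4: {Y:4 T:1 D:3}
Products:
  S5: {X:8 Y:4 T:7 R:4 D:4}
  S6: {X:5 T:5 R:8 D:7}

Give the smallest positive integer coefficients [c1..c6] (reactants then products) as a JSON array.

X: 6·6+4·0+5·0+2·0 = 36 | 2·8+4·5 = 36
Y: 6·0+4·0+5·0+2·4 = 8 | 2·4+4·0 = 8
T: 6·1+4·4+5·2+2·1 = 34 | 2·7+4·5 = 34
R: 6·1+4·1+5·6+2·0 = 40 | 2·4+4·8 = 40
D: 6·1+4·6+5·0+2·3 = 36 | 2·4+4·7 = 36
gcd(6,4,5,2,2,4) = 1

Coefficients: [6, 4, 5, 2, 2, 4]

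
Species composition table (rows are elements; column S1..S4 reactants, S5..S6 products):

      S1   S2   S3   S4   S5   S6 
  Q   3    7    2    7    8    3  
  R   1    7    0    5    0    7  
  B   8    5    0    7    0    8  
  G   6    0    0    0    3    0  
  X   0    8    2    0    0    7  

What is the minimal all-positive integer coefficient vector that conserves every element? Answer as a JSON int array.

Q: 2·3+5·7+1·2+1·7 = 50 | 4·8+6·3 = 50
R: 2·1+5·7+1·0+1·5 = 42 | 4·0+6·7 = 42
B: 2·8+5·5+1·0+1·7 = 48 | 4·0+6·8 = 48
G: 2·6+5·0+1·0+1·0 = 12 | 4·3+6·0 = 12
X: 2·0+5·8+1·2+1·0 = 42 | 4·0+6·7 = 42
gcd(2,5,1,1,4,6) = 1

Coefficients: [2, 5, 1, 1, 4, 6]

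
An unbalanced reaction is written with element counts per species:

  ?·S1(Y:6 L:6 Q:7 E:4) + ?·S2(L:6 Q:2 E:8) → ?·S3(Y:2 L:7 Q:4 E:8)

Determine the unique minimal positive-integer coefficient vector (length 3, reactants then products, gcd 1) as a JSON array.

Coefficients: [2, 5, 6]

Y: 2·6+5·0 = 12 | 6·2 = 12
L: 2·6+5·6 = 42 | 6·7 = 42
Q: 2·7+5·2 = 24 | 6·4 = 24
E: 2·4+5·8 = 48 | 6·8 = 48
gcd(2,5,6) = 1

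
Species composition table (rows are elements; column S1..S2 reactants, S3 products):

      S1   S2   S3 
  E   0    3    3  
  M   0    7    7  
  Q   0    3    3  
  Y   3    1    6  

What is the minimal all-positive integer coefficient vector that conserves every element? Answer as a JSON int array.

E: 5·0+3·3 = 9 | 3·3 = 9
M: 5·0+3·7 = 21 | 3·7 = 21
Q: 5·0+3·3 = 9 | 3·3 = 9
Y: 5·3+3·1 = 18 | 3·6 = 18
gcd(5,3,3) = 1

Coefficients: [5, 3, 3]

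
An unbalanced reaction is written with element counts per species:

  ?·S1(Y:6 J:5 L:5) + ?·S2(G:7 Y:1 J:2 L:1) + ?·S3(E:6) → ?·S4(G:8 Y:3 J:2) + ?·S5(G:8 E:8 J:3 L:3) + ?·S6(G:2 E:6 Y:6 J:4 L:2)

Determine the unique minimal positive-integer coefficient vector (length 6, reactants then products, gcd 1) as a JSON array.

G: 1·0+6·7+5·0 = 42 | 2·8+3·8+1·2 = 42
E: 1·0+6·0+5·6 = 30 | 2·0+3·8+1·6 = 30
Y: 1·6+6·1+5·0 = 12 | 2·3+3·0+1·6 = 12
J: 1·5+6·2+5·0 = 17 | 2·2+3·3+1·4 = 17
L: 1·5+6·1+5·0 = 11 | 2·0+3·3+1·2 = 11
gcd(1,6,5,2,3,1) = 1

Coefficients: [1, 6, 5, 2, 3, 1]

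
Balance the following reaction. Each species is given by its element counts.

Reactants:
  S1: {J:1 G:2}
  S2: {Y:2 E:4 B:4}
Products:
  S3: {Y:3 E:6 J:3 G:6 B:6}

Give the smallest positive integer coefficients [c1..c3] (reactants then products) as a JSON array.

Coefficients: [6, 3, 2]

Y: 6·0+3·2 = 6 | 2·3 = 6
E: 6·0+3·4 = 12 | 2·6 = 12
J: 6·1+3·0 = 6 | 2·3 = 6
G: 6·2+3·0 = 12 | 2·6 = 12
B: 6·0+3·4 = 12 | 2·6 = 12
gcd(6,3,2) = 1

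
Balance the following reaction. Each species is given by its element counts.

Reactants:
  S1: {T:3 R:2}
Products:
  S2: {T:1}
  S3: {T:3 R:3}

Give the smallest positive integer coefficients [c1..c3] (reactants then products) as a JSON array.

Coefficients: [3, 3, 2]

T: 3·3 = 9 | 3·1+2·3 = 9
R: 3·2 = 6 | 3·0+2·3 = 6
gcd(3,3,2) = 1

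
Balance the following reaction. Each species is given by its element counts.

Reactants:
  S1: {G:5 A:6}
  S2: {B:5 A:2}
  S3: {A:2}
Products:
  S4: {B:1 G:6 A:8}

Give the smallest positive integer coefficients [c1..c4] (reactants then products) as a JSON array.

Coefficients: [6, 1, 1, 5]

B: 6·0+1·5+1·0 = 5 | 5·1 = 5
G: 6·5+1·0+1·0 = 30 | 5·6 = 30
A: 6·6+1·2+1·2 = 40 | 5·8 = 40
gcd(6,1,1,5) = 1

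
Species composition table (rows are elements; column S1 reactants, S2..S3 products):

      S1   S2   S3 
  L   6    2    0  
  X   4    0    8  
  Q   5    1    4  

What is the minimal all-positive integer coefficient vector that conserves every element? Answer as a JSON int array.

L: 2·6 = 12 | 6·2+1·0 = 12
X: 2·4 = 8 | 6·0+1·8 = 8
Q: 2·5 = 10 | 6·1+1·4 = 10
gcd(2,6,1) = 1

Coefficients: [2, 6, 1]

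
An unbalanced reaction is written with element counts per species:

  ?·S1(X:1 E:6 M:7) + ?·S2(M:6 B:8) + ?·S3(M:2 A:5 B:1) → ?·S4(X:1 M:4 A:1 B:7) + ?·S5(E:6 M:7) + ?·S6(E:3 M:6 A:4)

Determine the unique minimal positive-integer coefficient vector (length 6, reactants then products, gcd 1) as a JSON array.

X: 4·1+3·0+4·0 = 4 | 4·1+2·0+4·0 = 4
E: 4·6+3·0+4·0 = 24 | 4·0+2·6+4·3 = 24
M: 4·7+3·6+4·2 = 54 | 4·4+2·7+4·6 = 54
A: 4·0+3·0+4·5 = 20 | 4·1+2·0+4·4 = 20
B: 4·0+3·8+4·1 = 28 | 4·7+2·0+4·0 = 28
gcd(4,3,4,4,2,4) = 1

Coefficients: [4, 3, 4, 4, 2, 4]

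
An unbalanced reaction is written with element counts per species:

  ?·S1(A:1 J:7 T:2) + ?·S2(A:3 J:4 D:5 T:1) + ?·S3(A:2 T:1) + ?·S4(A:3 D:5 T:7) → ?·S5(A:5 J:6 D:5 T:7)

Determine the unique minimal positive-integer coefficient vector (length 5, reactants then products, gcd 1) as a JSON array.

Coefficients: [2, 1, 2, 2, 3]

A: 2·1+1·3+2·2+2·3 = 15 | 3·5 = 15
J: 2·7+1·4+2·0+2·0 = 18 | 3·6 = 18
D: 2·0+1·5+2·0+2·5 = 15 | 3·5 = 15
T: 2·2+1·1+2·1+2·7 = 21 | 3·7 = 21
gcd(2,1,2,2,3) = 1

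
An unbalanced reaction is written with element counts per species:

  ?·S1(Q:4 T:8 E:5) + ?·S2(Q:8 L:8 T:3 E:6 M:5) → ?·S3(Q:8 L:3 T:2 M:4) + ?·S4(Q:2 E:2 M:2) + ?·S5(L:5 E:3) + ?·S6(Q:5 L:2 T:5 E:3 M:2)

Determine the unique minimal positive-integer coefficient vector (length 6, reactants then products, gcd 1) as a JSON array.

Q: 2·4+6·8 = 56 | 2·8+5·2+6·0+6·5 = 56
L: 2·0+6·8 = 48 | 2·3+5·0+6·5+6·2 = 48
T: 2·8+6·3 = 34 | 2·2+5·0+6·0+6·5 = 34
E: 2·5+6·6 = 46 | 2·0+5·2+6·3+6·3 = 46
M: 2·0+6·5 = 30 | 2·4+5·2+6·0+6·2 = 30
gcd(2,6,2,5,6,6) = 1

Coefficients: [2, 6, 2, 5, 6, 6]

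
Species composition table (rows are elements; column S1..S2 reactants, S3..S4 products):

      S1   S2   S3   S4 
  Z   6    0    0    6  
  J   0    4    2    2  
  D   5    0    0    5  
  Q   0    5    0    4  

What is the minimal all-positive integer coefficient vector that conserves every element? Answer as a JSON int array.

Coefficients: [5, 4, 3, 5]

Z: 5·6+4·0 = 30 | 3·0+5·6 = 30
J: 5·0+4·4 = 16 | 3·2+5·2 = 16
D: 5·5+4·0 = 25 | 3·0+5·5 = 25
Q: 5·0+4·5 = 20 | 3·0+5·4 = 20
gcd(5,4,3,5) = 1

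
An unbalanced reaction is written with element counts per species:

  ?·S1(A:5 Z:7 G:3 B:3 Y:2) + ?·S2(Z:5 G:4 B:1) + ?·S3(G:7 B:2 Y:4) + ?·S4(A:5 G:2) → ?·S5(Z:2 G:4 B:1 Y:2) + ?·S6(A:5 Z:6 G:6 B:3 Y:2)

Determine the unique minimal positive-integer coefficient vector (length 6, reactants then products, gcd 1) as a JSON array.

A: 2·5+2·0+2·0+1·5 = 15 | 3·0+3·5 = 15
Z: 2·7+2·5+2·0+1·0 = 24 | 3·2+3·6 = 24
G: 2·3+2·4+2·7+1·2 = 30 | 3·4+3·6 = 30
B: 2·3+2·1+2·2+1·0 = 12 | 3·1+3·3 = 12
Y: 2·2+2·0+2·4+1·0 = 12 | 3·2+3·2 = 12
gcd(2,2,2,1,3,3) = 1

Coefficients: [2, 2, 2, 1, 3, 3]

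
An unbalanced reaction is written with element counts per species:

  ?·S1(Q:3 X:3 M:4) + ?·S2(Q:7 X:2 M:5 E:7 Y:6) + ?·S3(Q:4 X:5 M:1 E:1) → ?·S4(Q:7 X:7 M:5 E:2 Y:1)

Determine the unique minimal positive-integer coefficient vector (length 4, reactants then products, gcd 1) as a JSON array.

Q: 5·3+1·7+5·4 = 42 | 6·7 = 42
X: 5·3+1·2+5·5 = 42 | 6·7 = 42
M: 5·4+1·5+5·1 = 30 | 6·5 = 30
E: 5·0+1·7+5·1 = 12 | 6·2 = 12
Y: 5·0+1·6+5·0 = 6 | 6·1 = 6
gcd(5,1,5,6) = 1

Coefficients: [5, 1, 5, 6]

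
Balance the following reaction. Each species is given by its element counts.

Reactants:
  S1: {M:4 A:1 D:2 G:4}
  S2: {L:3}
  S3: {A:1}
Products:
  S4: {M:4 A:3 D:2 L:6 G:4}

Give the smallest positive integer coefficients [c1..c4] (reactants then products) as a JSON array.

M: 1·4+2·0+2·0 = 4 | 1·4 = 4
A: 1·1+2·0+2·1 = 3 | 1·3 = 3
D: 1·2+2·0+2·0 = 2 | 1·2 = 2
L: 1·0+2·3+2·0 = 6 | 1·6 = 6
G: 1·4+2·0+2·0 = 4 | 1·4 = 4
gcd(1,2,2,1) = 1

Coefficients: [1, 2, 2, 1]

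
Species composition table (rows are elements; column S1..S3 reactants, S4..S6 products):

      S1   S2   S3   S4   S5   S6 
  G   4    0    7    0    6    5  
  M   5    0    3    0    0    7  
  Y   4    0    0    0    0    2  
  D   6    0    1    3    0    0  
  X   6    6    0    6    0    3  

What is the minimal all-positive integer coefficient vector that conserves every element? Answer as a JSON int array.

G: 2·4+6·0+6·7 = 50 | 6·0+5·6+4·5 = 50
M: 2·5+6·0+6·3 = 28 | 6·0+5·0+4·7 = 28
Y: 2·4+6·0+6·0 = 8 | 6·0+5·0+4·2 = 8
D: 2·6+6·0+6·1 = 18 | 6·3+5·0+4·0 = 18
X: 2·6+6·6+6·0 = 48 | 6·6+5·0+4·3 = 48
gcd(2,6,6,6,5,4) = 1

Coefficients: [2, 6, 6, 6, 5, 4]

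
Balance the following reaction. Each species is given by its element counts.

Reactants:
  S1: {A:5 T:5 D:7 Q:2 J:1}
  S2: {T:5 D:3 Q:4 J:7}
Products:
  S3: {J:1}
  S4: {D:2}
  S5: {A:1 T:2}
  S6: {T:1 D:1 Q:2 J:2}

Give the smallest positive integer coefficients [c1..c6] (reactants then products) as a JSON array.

Coefficients: [1, 2, 5, 4, 5, 5]

A: 1·5+2·0 = 5 | 5·0+4·0+5·1+5·0 = 5
T: 1·5+2·5 = 15 | 5·0+4·0+5·2+5·1 = 15
D: 1·7+2·3 = 13 | 5·0+4·2+5·0+5·1 = 13
Q: 1·2+2·4 = 10 | 5·0+4·0+5·0+5·2 = 10
J: 1·1+2·7 = 15 | 5·1+4·0+5·0+5·2 = 15
gcd(1,2,5,4,5,5) = 1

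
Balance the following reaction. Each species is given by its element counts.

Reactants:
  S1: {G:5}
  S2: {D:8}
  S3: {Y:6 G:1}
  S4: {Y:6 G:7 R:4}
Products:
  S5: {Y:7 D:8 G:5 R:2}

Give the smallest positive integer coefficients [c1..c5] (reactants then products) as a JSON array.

Coefficients: [1, 6, 4, 3, 6]

Y: 1·0+6·0+4·6+3·6 = 42 | 6·7 = 42
D: 1·0+6·8+4·0+3·0 = 48 | 6·8 = 48
G: 1·5+6·0+4·1+3·7 = 30 | 6·5 = 30
R: 1·0+6·0+4·0+3·4 = 12 | 6·2 = 12
gcd(1,6,4,3,6) = 1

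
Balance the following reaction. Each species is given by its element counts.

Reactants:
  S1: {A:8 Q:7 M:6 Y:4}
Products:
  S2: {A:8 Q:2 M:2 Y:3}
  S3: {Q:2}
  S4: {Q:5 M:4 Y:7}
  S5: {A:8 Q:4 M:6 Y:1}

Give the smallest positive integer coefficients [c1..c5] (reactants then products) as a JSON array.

Coefficients: [3, 1, 3, 1, 2]

A: 3·8 = 24 | 1·8+3·0+1·0+2·8 = 24
Q: 3·7 = 21 | 1·2+3·2+1·5+2·4 = 21
M: 3·6 = 18 | 1·2+3·0+1·4+2·6 = 18
Y: 3·4 = 12 | 1·3+3·0+1·7+2·1 = 12
gcd(3,1,3,1,2) = 1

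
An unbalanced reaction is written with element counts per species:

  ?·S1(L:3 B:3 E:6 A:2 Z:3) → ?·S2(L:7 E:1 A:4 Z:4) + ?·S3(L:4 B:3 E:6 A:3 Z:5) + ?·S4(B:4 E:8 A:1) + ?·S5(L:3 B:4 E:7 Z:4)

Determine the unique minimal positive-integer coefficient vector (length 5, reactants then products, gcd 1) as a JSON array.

L: 6·3 = 18 | 1·7+2·4+2·0+1·3 = 18
B: 6·3 = 18 | 1·0+2·3+2·4+1·4 = 18
E: 6·6 = 36 | 1·1+2·6+2·8+1·7 = 36
A: 6·2 = 12 | 1·4+2·3+2·1+1·0 = 12
Z: 6·3 = 18 | 1·4+2·5+2·0+1·4 = 18
gcd(6,1,2,2,1) = 1

Coefficients: [6, 1, 2, 2, 1]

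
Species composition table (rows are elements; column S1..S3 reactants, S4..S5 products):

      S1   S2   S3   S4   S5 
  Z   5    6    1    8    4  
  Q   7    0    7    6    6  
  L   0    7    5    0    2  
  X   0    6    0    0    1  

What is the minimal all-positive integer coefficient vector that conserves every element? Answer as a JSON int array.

Z: 5·5+1·6+1·1 = 32 | 1·8+6·4 = 32
Q: 5·7+1·0+1·7 = 42 | 1·6+6·6 = 42
L: 5·0+1·7+1·5 = 12 | 1·0+6·2 = 12
X: 5·0+1·6+1·0 = 6 | 1·0+6·1 = 6
gcd(5,1,1,1,6) = 1

Coefficients: [5, 1, 1, 1, 6]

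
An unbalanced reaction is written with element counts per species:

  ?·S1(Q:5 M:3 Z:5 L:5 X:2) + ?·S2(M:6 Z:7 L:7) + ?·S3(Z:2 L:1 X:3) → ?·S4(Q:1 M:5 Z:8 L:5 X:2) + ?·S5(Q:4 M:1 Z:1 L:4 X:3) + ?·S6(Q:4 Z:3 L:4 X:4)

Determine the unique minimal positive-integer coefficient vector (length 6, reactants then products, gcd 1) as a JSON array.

Q: 5·5+2·0+6·0 = 25 | 5·1+2·4+3·4 = 25
M: 5·3+2·6+6·0 = 27 | 5·5+2·1+3·0 = 27
Z: 5·5+2·7+6·2 = 51 | 5·8+2·1+3·3 = 51
L: 5·5+2·7+6·1 = 45 | 5·5+2·4+3·4 = 45
X: 5·2+2·0+6·3 = 28 | 5·2+2·3+3·4 = 28
gcd(5,2,6,5,2,3) = 1

Coefficients: [5, 2, 6, 5, 2, 3]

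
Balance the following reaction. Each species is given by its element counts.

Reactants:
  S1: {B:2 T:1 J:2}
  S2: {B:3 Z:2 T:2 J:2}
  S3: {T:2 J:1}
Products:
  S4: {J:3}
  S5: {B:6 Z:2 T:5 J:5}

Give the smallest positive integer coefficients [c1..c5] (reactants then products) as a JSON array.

Coefficients: [6, 4, 3, 1, 4]

B: 6·2+4·3+3·0 = 24 | 1·0+4·6 = 24
Z: 6·0+4·2+3·0 = 8 | 1·0+4·2 = 8
T: 6·1+4·2+3·2 = 20 | 1·0+4·5 = 20
J: 6·2+4·2+3·1 = 23 | 1·3+4·5 = 23
gcd(6,4,3,1,4) = 1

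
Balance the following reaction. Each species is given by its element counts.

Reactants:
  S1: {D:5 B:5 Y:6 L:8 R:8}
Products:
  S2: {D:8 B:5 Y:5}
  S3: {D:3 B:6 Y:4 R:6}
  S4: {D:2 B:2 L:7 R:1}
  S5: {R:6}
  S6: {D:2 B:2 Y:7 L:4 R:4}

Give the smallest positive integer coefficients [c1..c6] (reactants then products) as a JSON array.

D: 5·5 = 25 | 1·8+1·3+4·2+3·0+3·2 = 25
B: 5·5 = 25 | 1·5+1·6+4·2+3·0+3·2 = 25
Y: 5·6 = 30 | 1·5+1·4+4·0+3·0+3·7 = 30
L: 5·8 = 40 | 1·0+1·0+4·7+3·0+3·4 = 40
R: 5·8 = 40 | 1·0+1·6+4·1+3·6+3·4 = 40
gcd(5,1,1,4,3,3) = 1

Coefficients: [5, 1, 1, 4, 3, 3]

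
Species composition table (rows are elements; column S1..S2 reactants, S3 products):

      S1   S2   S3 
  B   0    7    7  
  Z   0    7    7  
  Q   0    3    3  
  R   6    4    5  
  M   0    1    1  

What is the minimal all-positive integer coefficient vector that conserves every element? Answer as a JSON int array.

Coefficients: [1, 6, 6]

B: 1·0+6·7 = 42 | 6·7 = 42
Z: 1·0+6·7 = 42 | 6·7 = 42
Q: 1·0+6·3 = 18 | 6·3 = 18
R: 1·6+6·4 = 30 | 6·5 = 30
M: 1·0+6·1 = 6 | 6·1 = 6
gcd(1,6,6) = 1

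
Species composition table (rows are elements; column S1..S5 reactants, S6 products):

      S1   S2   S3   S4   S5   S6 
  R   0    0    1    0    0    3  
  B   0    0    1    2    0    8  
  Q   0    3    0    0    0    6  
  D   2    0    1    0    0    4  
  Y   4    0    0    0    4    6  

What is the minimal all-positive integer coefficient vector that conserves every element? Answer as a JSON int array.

R: 1·0+4·0+6·1+5·0+2·0 = 6 | 2·3 = 6
B: 1·0+4·0+6·1+5·2+2·0 = 16 | 2·8 = 16
Q: 1·0+4·3+6·0+5·0+2·0 = 12 | 2·6 = 12
D: 1·2+4·0+6·1+5·0+2·0 = 8 | 2·4 = 8
Y: 1·4+4·0+6·0+5·0+2·4 = 12 | 2·6 = 12
gcd(1,4,6,5,2,2) = 1

Coefficients: [1, 4, 6, 5, 2, 2]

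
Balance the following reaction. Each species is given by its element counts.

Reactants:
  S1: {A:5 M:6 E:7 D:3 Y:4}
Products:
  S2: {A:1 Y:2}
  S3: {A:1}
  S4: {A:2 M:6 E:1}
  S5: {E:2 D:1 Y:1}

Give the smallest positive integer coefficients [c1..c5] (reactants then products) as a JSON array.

Coefficients: [2, 1, 5, 2, 6]

A: 2·5 = 10 | 1·1+5·1+2·2+6·0 = 10
M: 2·6 = 12 | 1·0+5·0+2·6+6·0 = 12
E: 2·7 = 14 | 1·0+5·0+2·1+6·2 = 14
D: 2·3 = 6 | 1·0+5·0+2·0+6·1 = 6
Y: 2·4 = 8 | 1·2+5·0+2·0+6·1 = 8
gcd(2,1,5,2,6) = 1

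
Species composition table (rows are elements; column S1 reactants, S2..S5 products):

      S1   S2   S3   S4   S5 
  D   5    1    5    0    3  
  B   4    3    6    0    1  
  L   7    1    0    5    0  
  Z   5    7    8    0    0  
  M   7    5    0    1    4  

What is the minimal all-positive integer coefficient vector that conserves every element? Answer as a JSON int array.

D: 3·5 = 15 | 1·1+1·5+4·0+3·3 = 15
B: 3·4 = 12 | 1·3+1·6+4·0+3·1 = 12
L: 3·7 = 21 | 1·1+1·0+4·5+3·0 = 21
Z: 3·5 = 15 | 1·7+1·8+4·0+3·0 = 15
M: 3·7 = 21 | 1·5+1·0+4·1+3·4 = 21
gcd(3,1,1,4,3) = 1

Coefficients: [3, 1, 1, 4, 3]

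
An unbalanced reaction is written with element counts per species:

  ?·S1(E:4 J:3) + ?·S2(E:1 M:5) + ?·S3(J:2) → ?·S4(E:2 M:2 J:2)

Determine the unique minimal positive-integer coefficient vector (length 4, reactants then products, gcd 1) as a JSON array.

E: 2·4+2·1+2·0 = 10 | 5·2 = 10
M: 2·0+2·5+2·0 = 10 | 5·2 = 10
J: 2·3+2·0+2·2 = 10 | 5·2 = 10
gcd(2,2,2,5) = 1

Coefficients: [2, 2, 2, 5]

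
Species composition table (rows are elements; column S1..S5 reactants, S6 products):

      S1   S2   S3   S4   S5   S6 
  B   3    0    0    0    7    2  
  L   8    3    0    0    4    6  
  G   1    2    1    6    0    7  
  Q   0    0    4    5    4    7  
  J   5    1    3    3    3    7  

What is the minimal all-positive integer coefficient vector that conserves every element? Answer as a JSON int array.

Coefficients: [1, 6, 4, 3, 1, 5]

B: 1·3+6·0+4·0+3·0+1·7 = 10 | 5·2 = 10
L: 1·8+6·3+4·0+3·0+1·4 = 30 | 5·6 = 30
G: 1·1+6·2+4·1+3·6+1·0 = 35 | 5·7 = 35
Q: 1·0+6·0+4·4+3·5+1·4 = 35 | 5·7 = 35
J: 1·5+6·1+4·3+3·3+1·3 = 35 | 5·7 = 35
gcd(1,6,4,3,1,5) = 1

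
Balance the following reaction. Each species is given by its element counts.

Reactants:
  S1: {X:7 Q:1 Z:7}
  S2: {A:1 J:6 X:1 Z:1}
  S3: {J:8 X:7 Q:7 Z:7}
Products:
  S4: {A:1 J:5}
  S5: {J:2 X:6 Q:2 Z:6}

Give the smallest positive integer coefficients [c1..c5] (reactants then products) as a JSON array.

Coefficients: [3, 2, 1, 2, 5]

A: 3·0+2·1+1·0 = 2 | 2·1+5·0 = 2
J: 3·0+2·6+1·8 = 20 | 2·5+5·2 = 20
X: 3·7+2·1+1·7 = 30 | 2·0+5·6 = 30
Q: 3·1+2·0+1·7 = 10 | 2·0+5·2 = 10
Z: 3·7+2·1+1·7 = 30 | 2·0+5·6 = 30
gcd(3,2,1,2,5) = 1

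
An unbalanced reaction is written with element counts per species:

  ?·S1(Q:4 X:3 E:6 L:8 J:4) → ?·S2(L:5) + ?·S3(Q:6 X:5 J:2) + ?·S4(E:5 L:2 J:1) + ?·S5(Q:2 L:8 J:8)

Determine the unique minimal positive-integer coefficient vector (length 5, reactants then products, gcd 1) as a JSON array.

Q: 5·4 = 20 | 4·0+3·6+6·0+1·2 = 20
X: 5·3 = 15 | 4·0+3·5+6·0+1·0 = 15
E: 5·6 = 30 | 4·0+3·0+6·5+1·0 = 30
L: 5·8 = 40 | 4·5+3·0+6·2+1·8 = 40
J: 5·4 = 20 | 4·0+3·2+6·1+1·8 = 20
gcd(5,4,3,6,1) = 1

Coefficients: [5, 4, 3, 6, 1]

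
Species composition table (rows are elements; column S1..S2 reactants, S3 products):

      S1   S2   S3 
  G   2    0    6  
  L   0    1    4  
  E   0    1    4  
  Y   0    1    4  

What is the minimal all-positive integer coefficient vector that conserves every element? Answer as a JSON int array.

G: 3·2+4·0 = 6 | 1·6 = 6
L: 3·0+4·1 = 4 | 1·4 = 4
E: 3·0+4·1 = 4 | 1·4 = 4
Y: 3·0+4·1 = 4 | 1·4 = 4
gcd(3,4,1) = 1

Coefficients: [3, 4, 1]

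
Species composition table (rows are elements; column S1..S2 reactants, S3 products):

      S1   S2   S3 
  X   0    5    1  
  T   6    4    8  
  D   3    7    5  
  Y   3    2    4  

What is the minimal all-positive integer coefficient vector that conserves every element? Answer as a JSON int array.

Coefficients: [6, 1, 5]

X: 6·0+1·5 = 5 | 5·1 = 5
T: 6·6+1·4 = 40 | 5·8 = 40
D: 6·3+1·7 = 25 | 5·5 = 25
Y: 6·3+1·2 = 20 | 5·4 = 20
gcd(6,1,5) = 1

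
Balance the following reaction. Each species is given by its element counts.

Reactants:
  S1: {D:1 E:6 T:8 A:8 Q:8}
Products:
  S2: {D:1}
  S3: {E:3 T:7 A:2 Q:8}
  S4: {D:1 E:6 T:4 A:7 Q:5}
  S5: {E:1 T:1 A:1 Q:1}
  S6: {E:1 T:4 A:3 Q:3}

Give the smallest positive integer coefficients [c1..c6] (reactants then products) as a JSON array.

D: 5·1 = 5 | 2·1+1·0+3·1+5·0+4·0 = 5
E: 5·6 = 30 | 2·0+1·3+3·6+5·1+4·1 = 30
T: 5·8 = 40 | 2·0+1·7+3·4+5·1+4·4 = 40
A: 5·8 = 40 | 2·0+1·2+3·7+5·1+4·3 = 40
Q: 5·8 = 40 | 2·0+1·8+3·5+5·1+4·3 = 40
gcd(5,2,1,3,5,4) = 1

Coefficients: [5, 2, 1, 3, 5, 4]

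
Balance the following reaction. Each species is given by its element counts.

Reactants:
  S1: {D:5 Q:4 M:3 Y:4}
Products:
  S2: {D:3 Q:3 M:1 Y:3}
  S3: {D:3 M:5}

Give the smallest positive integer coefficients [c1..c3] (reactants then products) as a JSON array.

Coefficients: [3, 4, 1]

D: 3·5 = 15 | 4·3+1·3 = 15
Q: 3·4 = 12 | 4·3+1·0 = 12
M: 3·3 = 9 | 4·1+1·5 = 9
Y: 3·4 = 12 | 4·3+1·0 = 12
gcd(3,4,1) = 1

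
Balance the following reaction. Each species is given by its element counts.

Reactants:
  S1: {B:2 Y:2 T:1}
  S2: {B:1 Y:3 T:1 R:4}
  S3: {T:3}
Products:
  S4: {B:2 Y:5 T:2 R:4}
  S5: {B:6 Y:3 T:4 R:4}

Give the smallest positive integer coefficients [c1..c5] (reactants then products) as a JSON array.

B: 5·2+6·1+1·0 = 16 | 5·2+1·6 = 16
Y: 5·2+6·3+1·0 = 28 | 5·5+1·3 = 28
T: 5·1+6·1+1·3 = 14 | 5·2+1·4 = 14
R: 5·0+6·4+1·0 = 24 | 5·4+1·4 = 24
gcd(5,6,1,5,1) = 1

Coefficients: [5, 6, 1, 5, 1]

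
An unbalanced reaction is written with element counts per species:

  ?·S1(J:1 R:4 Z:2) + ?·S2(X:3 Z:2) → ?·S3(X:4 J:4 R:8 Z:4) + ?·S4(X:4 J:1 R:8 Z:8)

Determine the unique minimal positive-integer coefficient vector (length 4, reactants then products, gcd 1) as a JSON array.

X: 6·0+4·3 = 12 | 1·4+2·4 = 12
J: 6·1+4·0 = 6 | 1·4+2·1 = 6
R: 6·4+4·0 = 24 | 1·8+2·8 = 24
Z: 6·2+4·2 = 20 | 1·4+2·8 = 20
gcd(6,4,1,2) = 1

Coefficients: [6, 4, 1, 2]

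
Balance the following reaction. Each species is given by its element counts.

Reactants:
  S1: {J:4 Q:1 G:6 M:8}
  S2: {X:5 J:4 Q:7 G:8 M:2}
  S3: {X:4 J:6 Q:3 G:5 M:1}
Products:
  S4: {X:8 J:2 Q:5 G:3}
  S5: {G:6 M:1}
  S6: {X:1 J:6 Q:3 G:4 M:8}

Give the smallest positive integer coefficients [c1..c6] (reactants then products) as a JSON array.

Coefficients: [6, 2, 1, 1, 5, 6]

X: 6·0+2·5+1·4 = 14 | 1·8+5·0+6·1 = 14
J: 6·4+2·4+1·6 = 38 | 1·2+5·0+6·6 = 38
Q: 6·1+2·7+1·3 = 23 | 1·5+5·0+6·3 = 23
G: 6·6+2·8+1·5 = 57 | 1·3+5·6+6·4 = 57
M: 6·8+2·2+1·1 = 53 | 1·0+5·1+6·8 = 53
gcd(6,2,1,1,5,6) = 1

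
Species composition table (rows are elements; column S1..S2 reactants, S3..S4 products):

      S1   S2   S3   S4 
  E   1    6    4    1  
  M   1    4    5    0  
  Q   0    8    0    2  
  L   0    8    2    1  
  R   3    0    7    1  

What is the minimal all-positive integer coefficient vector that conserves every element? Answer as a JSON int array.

Coefficients: [6, 1, 2, 4]

E: 6·1+1·6 = 12 | 2·4+4·1 = 12
M: 6·1+1·4 = 10 | 2·5+4·0 = 10
Q: 6·0+1·8 = 8 | 2·0+4·2 = 8
L: 6·0+1·8 = 8 | 2·2+4·1 = 8
R: 6·3+1·0 = 18 | 2·7+4·1 = 18
gcd(6,1,2,4) = 1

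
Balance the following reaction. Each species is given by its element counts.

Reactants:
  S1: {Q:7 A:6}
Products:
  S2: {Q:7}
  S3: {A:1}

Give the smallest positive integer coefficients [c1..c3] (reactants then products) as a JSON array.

Coefficients: [1, 1, 6]

Q: 1·7 = 7 | 1·7+6·0 = 7
A: 1·6 = 6 | 1·0+6·1 = 6
gcd(1,1,6) = 1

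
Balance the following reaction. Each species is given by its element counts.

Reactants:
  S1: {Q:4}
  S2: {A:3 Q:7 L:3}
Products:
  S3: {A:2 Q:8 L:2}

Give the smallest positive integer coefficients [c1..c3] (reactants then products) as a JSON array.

Coefficients: [5, 4, 6]

A: 5·0+4·3 = 12 | 6·2 = 12
Q: 5·4+4·7 = 48 | 6·8 = 48
L: 5·0+4·3 = 12 | 6·2 = 12
gcd(5,4,6) = 1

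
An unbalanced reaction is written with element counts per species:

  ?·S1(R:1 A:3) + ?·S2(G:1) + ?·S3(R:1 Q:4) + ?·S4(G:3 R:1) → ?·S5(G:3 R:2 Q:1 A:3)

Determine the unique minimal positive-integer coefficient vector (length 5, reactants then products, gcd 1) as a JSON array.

Coefficients: [4, 3, 1, 3, 4]

G: 4·0+3·1+1·0+3·3 = 12 | 4·3 = 12
R: 4·1+3·0+1·1+3·1 = 8 | 4·2 = 8
Q: 4·0+3·0+1·4+3·0 = 4 | 4·1 = 4
A: 4·3+3·0+1·0+3·0 = 12 | 4·3 = 12
gcd(4,3,1,3,4) = 1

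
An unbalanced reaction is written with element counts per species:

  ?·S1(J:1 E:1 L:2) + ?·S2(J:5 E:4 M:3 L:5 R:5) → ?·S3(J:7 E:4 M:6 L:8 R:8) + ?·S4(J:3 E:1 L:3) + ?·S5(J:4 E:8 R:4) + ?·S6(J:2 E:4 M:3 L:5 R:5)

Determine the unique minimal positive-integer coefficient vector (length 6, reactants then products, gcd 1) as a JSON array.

J: 4·1+6·5 = 34 | 2·7+4·3+1·4+2·2 = 34
E: 4·1+6·4 = 28 | 2·4+4·1+1·8+2·4 = 28
M: 4·0+6·3 = 18 | 2·6+4·0+1·0+2·3 = 18
L: 4·2+6·5 = 38 | 2·8+4·3+1·0+2·5 = 38
R: 4·0+6·5 = 30 | 2·8+4·0+1·4+2·5 = 30
gcd(4,6,2,4,1,2) = 1

Coefficients: [4, 6, 2, 4, 1, 2]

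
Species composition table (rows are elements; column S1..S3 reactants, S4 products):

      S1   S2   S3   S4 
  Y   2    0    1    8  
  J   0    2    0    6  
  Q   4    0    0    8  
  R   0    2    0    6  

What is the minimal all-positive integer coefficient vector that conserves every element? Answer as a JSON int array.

Y: 2·2+3·0+4·1 = 8 | 1·8 = 8
J: 2·0+3·2+4·0 = 6 | 1·6 = 6
Q: 2·4+3·0+4·0 = 8 | 1·8 = 8
R: 2·0+3·2+4·0 = 6 | 1·6 = 6
gcd(2,3,4,1) = 1

Coefficients: [2, 3, 4, 1]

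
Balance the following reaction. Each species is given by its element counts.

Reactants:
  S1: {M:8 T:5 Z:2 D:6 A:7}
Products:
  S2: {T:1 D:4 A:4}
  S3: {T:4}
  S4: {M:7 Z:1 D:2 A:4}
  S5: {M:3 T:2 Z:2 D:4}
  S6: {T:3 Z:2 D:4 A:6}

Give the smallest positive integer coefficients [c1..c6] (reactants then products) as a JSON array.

M: 6·8 = 48 | 3·0+5·0+6·7+2·3+1·0 = 48
T: 6·5 = 30 | 3·1+5·4+6·0+2·2+1·3 = 30
Z: 6·2 = 12 | 3·0+5·0+6·1+2·2+1·2 = 12
D: 6·6 = 36 | 3·4+5·0+6·2+2·4+1·4 = 36
A: 6·7 = 42 | 3·4+5·0+6·4+2·0+1·6 = 42
gcd(6,3,5,6,2,1) = 1

Coefficients: [6, 3, 5, 6, 2, 1]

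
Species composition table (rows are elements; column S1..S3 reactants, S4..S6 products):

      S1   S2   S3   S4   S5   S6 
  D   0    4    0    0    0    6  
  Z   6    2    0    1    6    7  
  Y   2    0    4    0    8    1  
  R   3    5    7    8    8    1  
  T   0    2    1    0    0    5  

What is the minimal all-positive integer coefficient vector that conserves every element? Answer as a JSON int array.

Coefficients: [5, 3, 4, 4, 3, 2]

D: 5·0+3·4+4·0 = 12 | 4·0+3·0+2·6 = 12
Z: 5·6+3·2+4·0 = 36 | 4·1+3·6+2·7 = 36
Y: 5·2+3·0+4·4 = 26 | 4·0+3·8+2·1 = 26
R: 5·3+3·5+4·7 = 58 | 4·8+3·8+2·1 = 58
T: 5·0+3·2+4·1 = 10 | 4·0+3·0+2·5 = 10
gcd(5,3,4,4,3,2) = 1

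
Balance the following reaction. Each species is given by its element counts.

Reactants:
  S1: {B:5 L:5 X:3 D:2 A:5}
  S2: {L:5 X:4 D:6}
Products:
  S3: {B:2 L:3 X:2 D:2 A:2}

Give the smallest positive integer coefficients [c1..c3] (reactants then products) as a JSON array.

B: 2·5+1·0 = 10 | 5·2 = 10
L: 2·5+1·5 = 15 | 5·3 = 15
X: 2·3+1·4 = 10 | 5·2 = 10
D: 2·2+1·6 = 10 | 5·2 = 10
A: 2·5+1·0 = 10 | 5·2 = 10
gcd(2,1,5) = 1

Coefficients: [2, 1, 5]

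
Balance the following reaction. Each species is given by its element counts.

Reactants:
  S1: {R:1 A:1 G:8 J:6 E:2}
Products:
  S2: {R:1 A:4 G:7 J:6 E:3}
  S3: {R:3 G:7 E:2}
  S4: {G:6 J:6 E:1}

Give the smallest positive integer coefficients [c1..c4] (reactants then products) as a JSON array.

Coefficients: [4, 1, 1, 3]

R: 4·1 = 4 | 1·1+1·3+3·0 = 4
A: 4·1 = 4 | 1·4+1·0+3·0 = 4
G: 4·8 = 32 | 1·7+1·7+3·6 = 32
J: 4·6 = 24 | 1·6+1·0+3·6 = 24
E: 4·2 = 8 | 1·3+1·2+3·1 = 8
gcd(4,1,1,3) = 1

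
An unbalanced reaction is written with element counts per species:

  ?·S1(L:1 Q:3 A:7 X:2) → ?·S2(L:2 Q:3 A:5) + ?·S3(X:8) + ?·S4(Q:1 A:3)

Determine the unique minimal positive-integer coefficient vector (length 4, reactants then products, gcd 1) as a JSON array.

Coefficients: [4, 2, 1, 6]

L: 4·1 = 4 | 2·2+1·0+6·0 = 4
Q: 4·3 = 12 | 2·3+1·0+6·1 = 12
A: 4·7 = 28 | 2·5+1·0+6·3 = 28
X: 4·2 = 8 | 2·0+1·8+6·0 = 8
gcd(4,2,1,6) = 1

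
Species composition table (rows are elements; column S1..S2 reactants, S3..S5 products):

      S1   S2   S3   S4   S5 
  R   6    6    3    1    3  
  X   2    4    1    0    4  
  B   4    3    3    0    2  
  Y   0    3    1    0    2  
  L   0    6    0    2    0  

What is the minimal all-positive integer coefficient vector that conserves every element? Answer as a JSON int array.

R: 1·6+2·6 = 18 | 2·3+6·1+2·3 = 18
X: 1·2+2·4 = 10 | 2·1+6·0+2·4 = 10
B: 1·4+2·3 = 10 | 2·3+6·0+2·2 = 10
Y: 1·0+2·3 = 6 | 2·1+6·0+2·2 = 6
L: 1·0+2·6 = 12 | 2·0+6·2+2·0 = 12
gcd(1,2,2,6,2) = 1

Coefficients: [1, 2, 2, 6, 2]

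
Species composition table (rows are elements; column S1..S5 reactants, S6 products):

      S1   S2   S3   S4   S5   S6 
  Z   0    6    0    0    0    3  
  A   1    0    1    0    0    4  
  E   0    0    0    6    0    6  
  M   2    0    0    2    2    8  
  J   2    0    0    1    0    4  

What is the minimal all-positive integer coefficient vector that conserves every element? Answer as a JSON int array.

Coefficients: [3, 1, 5, 2, 3, 2]

Z: 3·0+1·6+5·0+2·0+3·0 = 6 | 2·3 = 6
A: 3·1+1·0+5·1+2·0+3·0 = 8 | 2·4 = 8
E: 3·0+1·0+5·0+2·6+3·0 = 12 | 2·6 = 12
M: 3·2+1·0+5·0+2·2+3·2 = 16 | 2·8 = 16
J: 3·2+1·0+5·0+2·1+3·0 = 8 | 2·4 = 8
gcd(3,1,5,2,3,2) = 1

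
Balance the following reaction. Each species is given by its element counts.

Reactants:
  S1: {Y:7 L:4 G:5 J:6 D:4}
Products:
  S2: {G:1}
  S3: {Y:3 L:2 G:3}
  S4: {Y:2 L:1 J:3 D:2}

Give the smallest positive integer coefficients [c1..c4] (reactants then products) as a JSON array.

Coefficients: [1, 2, 1, 2]

Y: 1·7 = 7 | 2·0+1·3+2·2 = 7
L: 1·4 = 4 | 2·0+1·2+2·1 = 4
G: 1·5 = 5 | 2·1+1·3+2·0 = 5
J: 1·6 = 6 | 2·0+1·0+2·3 = 6
D: 1·4 = 4 | 2·0+1·0+2·2 = 4
gcd(1,2,1,2) = 1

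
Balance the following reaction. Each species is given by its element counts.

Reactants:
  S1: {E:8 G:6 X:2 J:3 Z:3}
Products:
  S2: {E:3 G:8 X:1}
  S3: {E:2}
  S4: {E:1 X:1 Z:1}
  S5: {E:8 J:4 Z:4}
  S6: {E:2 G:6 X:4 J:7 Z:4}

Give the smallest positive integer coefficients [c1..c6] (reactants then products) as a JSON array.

E: 5·8 = 40 | 3·3+5·2+3·1+2·8+1·2 = 40
G: 5·6 = 30 | 3·8+5·0+3·0+2·0+1·6 = 30
X: 5·2 = 10 | 3·1+5·0+3·1+2·0+1·4 = 10
J: 5·3 = 15 | 3·0+5·0+3·0+2·4+1·7 = 15
Z: 5·3 = 15 | 3·0+5·0+3·1+2·4+1·4 = 15
gcd(5,3,5,3,2,1) = 1

Coefficients: [5, 3, 5, 3, 2, 1]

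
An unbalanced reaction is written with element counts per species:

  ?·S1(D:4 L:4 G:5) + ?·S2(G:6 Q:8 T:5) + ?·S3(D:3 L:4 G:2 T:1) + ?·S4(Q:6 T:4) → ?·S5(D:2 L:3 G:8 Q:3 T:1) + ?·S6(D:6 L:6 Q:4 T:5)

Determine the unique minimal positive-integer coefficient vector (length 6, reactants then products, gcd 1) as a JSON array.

Coefficients: [6, 1, 6, 5, 6, 5]

D: 6·4+1·0+6·3+5·0 = 42 | 6·2+5·6 = 42
L: 6·4+1·0+6·4+5·0 = 48 | 6·3+5·6 = 48
G: 6·5+1·6+6·2+5·0 = 48 | 6·8+5·0 = 48
Q: 6·0+1·8+6·0+5·6 = 38 | 6·3+5·4 = 38
T: 6·0+1·5+6·1+5·4 = 31 | 6·1+5·5 = 31
gcd(6,1,6,5,6,5) = 1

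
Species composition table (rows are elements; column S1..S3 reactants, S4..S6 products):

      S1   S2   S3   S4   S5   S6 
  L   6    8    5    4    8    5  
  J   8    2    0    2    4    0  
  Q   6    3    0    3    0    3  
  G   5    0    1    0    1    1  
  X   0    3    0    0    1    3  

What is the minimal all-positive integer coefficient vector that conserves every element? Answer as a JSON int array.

Coefficients: [1, 5, 2, 3, 3, 4]

L: 1·6+5·8+2·5 = 56 | 3·4+3·8+4·5 = 56
J: 1·8+5·2+2·0 = 18 | 3·2+3·4+4·0 = 18
Q: 1·6+5·3+2·0 = 21 | 3·3+3·0+4·3 = 21
G: 1·5+5·0+2·1 = 7 | 3·0+3·1+4·1 = 7
X: 1·0+5·3+2·0 = 15 | 3·0+3·1+4·3 = 15
gcd(1,5,2,3,3,4) = 1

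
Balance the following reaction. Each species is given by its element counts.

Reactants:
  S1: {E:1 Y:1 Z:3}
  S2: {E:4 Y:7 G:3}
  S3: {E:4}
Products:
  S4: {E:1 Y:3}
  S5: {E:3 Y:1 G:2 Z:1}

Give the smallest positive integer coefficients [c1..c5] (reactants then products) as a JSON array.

E: 1·1+2·4+1·4 = 13 | 4·1+3·3 = 13
Y: 1·1+2·7+1·0 = 15 | 4·3+3·1 = 15
G: 1·0+2·3+1·0 = 6 | 4·0+3·2 = 6
Z: 1·3+2·0+1·0 = 3 | 4·0+3·1 = 3
gcd(1,2,1,4,3) = 1

Coefficients: [1, 2, 1, 4, 3]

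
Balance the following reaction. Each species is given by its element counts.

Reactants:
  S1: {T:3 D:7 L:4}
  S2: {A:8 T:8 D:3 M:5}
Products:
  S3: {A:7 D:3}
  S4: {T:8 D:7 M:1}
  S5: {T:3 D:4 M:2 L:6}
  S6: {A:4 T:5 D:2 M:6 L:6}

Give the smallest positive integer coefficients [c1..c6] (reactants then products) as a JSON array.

A: 6·0+5·8 = 40 | 4·7+5·0+1·0+3·4 = 40
T: 6·3+5·8 = 58 | 4·0+5·8+1·3+3·5 = 58
D: 6·7+5·3 = 57 | 4·3+5·7+1·4+3·2 = 57
M: 6·0+5·5 = 25 | 4·0+5·1+1·2+3·6 = 25
L: 6·4+5·0 = 24 | 4·0+5·0+1·6+3·6 = 24
gcd(6,5,4,5,1,3) = 1

Coefficients: [6, 5, 4, 5, 1, 3]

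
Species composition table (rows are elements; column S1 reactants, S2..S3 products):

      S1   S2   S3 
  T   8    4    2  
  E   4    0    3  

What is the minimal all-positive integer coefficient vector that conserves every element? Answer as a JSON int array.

Coefficients: [3, 4, 4]

T: 3·8 = 24 | 4·4+4·2 = 24
E: 3·4 = 12 | 4·0+4·3 = 12
gcd(3,4,4) = 1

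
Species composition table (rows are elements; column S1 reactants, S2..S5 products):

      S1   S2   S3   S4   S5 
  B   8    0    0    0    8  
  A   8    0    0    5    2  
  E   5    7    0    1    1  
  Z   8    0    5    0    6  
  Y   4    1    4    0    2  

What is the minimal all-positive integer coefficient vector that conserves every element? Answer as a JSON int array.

Coefficients: [5, 2, 2, 6, 5]

B: 5·8 = 40 | 2·0+2·0+6·0+5·8 = 40
A: 5·8 = 40 | 2·0+2·0+6·5+5·2 = 40
E: 5·5 = 25 | 2·7+2·0+6·1+5·1 = 25
Z: 5·8 = 40 | 2·0+2·5+6·0+5·6 = 40
Y: 5·4 = 20 | 2·1+2·4+6·0+5·2 = 20
gcd(5,2,2,6,5) = 1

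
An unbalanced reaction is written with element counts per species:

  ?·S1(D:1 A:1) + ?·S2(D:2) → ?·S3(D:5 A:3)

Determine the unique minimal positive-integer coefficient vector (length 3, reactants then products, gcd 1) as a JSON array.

D: 3·1+1·2 = 5 | 1·5 = 5
A: 3·1+1·0 = 3 | 1·3 = 3
gcd(3,1,1) = 1

Coefficients: [3, 1, 1]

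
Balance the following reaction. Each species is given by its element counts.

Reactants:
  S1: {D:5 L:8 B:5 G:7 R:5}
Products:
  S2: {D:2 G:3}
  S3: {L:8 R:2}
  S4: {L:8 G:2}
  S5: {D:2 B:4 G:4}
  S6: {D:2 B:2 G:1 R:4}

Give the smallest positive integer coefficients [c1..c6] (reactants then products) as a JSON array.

Coefficients: [6, 5, 5, 1, 5, 5]

D: 6·5 = 30 | 5·2+5·0+1·0+5·2+5·2 = 30
L: 6·8 = 48 | 5·0+5·8+1·8+5·0+5·0 = 48
B: 6·5 = 30 | 5·0+5·0+1·0+5·4+5·2 = 30
G: 6·7 = 42 | 5·3+5·0+1·2+5·4+5·1 = 42
R: 6·5 = 30 | 5·0+5·2+1·0+5·0+5·4 = 30
gcd(6,5,5,1,5,5) = 1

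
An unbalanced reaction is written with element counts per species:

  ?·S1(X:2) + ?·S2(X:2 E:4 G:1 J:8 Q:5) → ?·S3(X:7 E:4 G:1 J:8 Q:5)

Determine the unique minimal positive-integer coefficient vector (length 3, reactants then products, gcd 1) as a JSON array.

X: 5·2+2·2 = 14 | 2·7 = 14
E: 5·0+2·4 = 8 | 2·4 = 8
G: 5·0+2·1 = 2 | 2·1 = 2
J: 5·0+2·8 = 16 | 2·8 = 16
Q: 5·0+2·5 = 10 | 2·5 = 10
gcd(5,2,2) = 1

Coefficients: [5, 2, 2]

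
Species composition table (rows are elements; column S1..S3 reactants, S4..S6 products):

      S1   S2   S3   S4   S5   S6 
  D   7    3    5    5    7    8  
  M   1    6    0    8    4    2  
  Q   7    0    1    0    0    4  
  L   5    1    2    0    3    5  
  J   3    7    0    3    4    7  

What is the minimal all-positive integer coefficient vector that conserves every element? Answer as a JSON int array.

D: 2·7+6·3+6·5 = 62 | 3·5+1·7+5·8 = 62
M: 2·1+6·6+6·0 = 38 | 3·8+1·4+5·2 = 38
Q: 2·7+6·0+6·1 = 20 | 3·0+1·0+5·4 = 20
L: 2·5+6·1+6·2 = 28 | 3·0+1·3+5·5 = 28
J: 2·3+6·7+6·0 = 48 | 3·3+1·4+5·7 = 48
gcd(2,6,6,3,1,5) = 1

Coefficients: [2, 6, 6, 3, 1, 5]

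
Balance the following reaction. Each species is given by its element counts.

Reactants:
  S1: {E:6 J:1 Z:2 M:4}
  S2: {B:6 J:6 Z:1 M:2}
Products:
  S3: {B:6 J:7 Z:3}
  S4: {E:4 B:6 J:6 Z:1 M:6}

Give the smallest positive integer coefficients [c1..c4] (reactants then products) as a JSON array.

E: 2·6+5·0 = 12 | 2·0+3·4 = 12
B: 2·0+5·6 = 30 | 2·6+3·6 = 30
J: 2·1+5·6 = 32 | 2·7+3·6 = 32
Z: 2·2+5·1 = 9 | 2·3+3·1 = 9
M: 2·4+5·2 = 18 | 2·0+3·6 = 18
gcd(2,5,2,3) = 1

Coefficients: [2, 5, 2, 3]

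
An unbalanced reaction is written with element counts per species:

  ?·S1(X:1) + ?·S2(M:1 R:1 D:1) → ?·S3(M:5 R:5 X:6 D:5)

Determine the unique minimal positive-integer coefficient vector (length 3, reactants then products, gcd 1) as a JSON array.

M: 6·0+5·1 = 5 | 1·5 = 5
R: 6·0+5·1 = 5 | 1·5 = 5
X: 6·1+5·0 = 6 | 1·6 = 6
D: 6·0+5·1 = 5 | 1·5 = 5
gcd(6,5,1) = 1

Coefficients: [6, 5, 1]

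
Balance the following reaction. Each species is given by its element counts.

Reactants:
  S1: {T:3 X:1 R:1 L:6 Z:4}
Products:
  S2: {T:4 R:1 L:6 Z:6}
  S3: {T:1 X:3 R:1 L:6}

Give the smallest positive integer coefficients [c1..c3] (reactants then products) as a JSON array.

T: 3·3 = 9 | 2·4+1·1 = 9
X: 3·1 = 3 | 2·0+1·3 = 3
R: 3·1 = 3 | 2·1+1·1 = 3
L: 3·6 = 18 | 2·6+1·6 = 18
Z: 3·4 = 12 | 2·6+1·0 = 12
gcd(3,2,1) = 1

Coefficients: [3, 2, 1]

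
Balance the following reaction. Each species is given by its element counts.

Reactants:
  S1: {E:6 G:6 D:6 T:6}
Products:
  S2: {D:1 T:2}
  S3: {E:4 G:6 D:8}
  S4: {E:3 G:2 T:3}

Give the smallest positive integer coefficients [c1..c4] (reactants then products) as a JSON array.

Coefficients: [5, 6, 3, 6]

E: 5·6 = 30 | 6·0+3·4+6·3 = 30
G: 5·6 = 30 | 6·0+3·6+6·2 = 30
D: 5·6 = 30 | 6·1+3·8+6·0 = 30
T: 5·6 = 30 | 6·2+3·0+6·3 = 30
gcd(5,6,3,6) = 1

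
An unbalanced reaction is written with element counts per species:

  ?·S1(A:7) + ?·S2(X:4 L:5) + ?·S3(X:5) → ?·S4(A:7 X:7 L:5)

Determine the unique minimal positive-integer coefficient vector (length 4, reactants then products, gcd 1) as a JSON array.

A: 5·7+5·0+3·0 = 35 | 5·7 = 35
X: 5·0+5·4+3·5 = 35 | 5·7 = 35
L: 5·0+5·5+3·0 = 25 | 5·5 = 25
gcd(5,5,3,5) = 1

Coefficients: [5, 5, 3, 5]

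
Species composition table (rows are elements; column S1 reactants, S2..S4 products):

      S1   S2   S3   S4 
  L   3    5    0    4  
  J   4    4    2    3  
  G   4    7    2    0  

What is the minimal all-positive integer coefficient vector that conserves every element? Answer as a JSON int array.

L: 6·3 = 18 | 2·5+5·0+2·4 = 18
J: 6·4 = 24 | 2·4+5·2+2·3 = 24
G: 6·4 = 24 | 2·7+5·2+2·0 = 24
gcd(6,2,5,2) = 1

Coefficients: [6, 2, 5, 2]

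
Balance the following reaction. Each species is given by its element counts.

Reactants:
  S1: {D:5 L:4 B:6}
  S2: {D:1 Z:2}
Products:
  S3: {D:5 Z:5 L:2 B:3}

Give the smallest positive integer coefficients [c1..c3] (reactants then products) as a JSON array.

Coefficients: [1, 5, 2]

D: 1·5+5·1 = 10 | 2·5 = 10
Z: 1·0+5·2 = 10 | 2·5 = 10
L: 1·4+5·0 = 4 | 2·2 = 4
B: 1·6+5·0 = 6 | 2·3 = 6
gcd(1,5,2) = 1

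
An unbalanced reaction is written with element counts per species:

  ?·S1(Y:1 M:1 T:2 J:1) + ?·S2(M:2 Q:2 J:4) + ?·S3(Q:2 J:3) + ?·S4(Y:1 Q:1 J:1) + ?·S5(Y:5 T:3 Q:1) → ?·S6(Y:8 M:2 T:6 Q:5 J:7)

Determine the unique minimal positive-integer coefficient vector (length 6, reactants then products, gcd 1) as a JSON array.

Y: 6·1+1·0+4·0+6·1+4·5 = 32 | 4·8 = 32
M: 6·1+1·2+4·0+6·0+4·0 = 8 | 4·2 = 8
T: 6·2+1·0+4·0+6·0+4·3 = 24 | 4·6 = 24
Q: 6·0+1·2+4·2+6·1+4·1 = 20 | 4·5 = 20
J: 6·1+1·4+4·3+6·1+4·0 = 28 | 4·7 = 28
gcd(6,1,4,6,4,4) = 1

Coefficients: [6, 1, 4, 6, 4, 4]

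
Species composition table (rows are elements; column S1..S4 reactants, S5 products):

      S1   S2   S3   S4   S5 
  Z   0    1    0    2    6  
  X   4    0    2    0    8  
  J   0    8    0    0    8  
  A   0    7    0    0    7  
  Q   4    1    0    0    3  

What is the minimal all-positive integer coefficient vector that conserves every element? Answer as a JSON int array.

Coefficients: [1, 2, 6, 5, 2]

Z: 1·0+2·1+6·0+5·2 = 12 | 2·6 = 12
X: 1·4+2·0+6·2+5·0 = 16 | 2·8 = 16
J: 1·0+2·8+6·0+5·0 = 16 | 2·8 = 16
A: 1·0+2·7+6·0+5·0 = 14 | 2·7 = 14
Q: 1·4+2·1+6·0+5·0 = 6 | 2·3 = 6
gcd(1,2,6,5,2) = 1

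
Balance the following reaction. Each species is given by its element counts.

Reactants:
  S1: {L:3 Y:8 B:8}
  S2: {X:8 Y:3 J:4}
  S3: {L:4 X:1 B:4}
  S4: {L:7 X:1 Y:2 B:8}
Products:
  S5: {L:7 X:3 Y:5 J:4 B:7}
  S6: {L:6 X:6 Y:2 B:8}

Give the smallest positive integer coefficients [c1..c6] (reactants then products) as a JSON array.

Coefficients: [1, 4, 5, 5, 4, 5]

L: 1·3+4·0+5·4+5·7 = 58 | 4·7+5·6 = 58
X: 1·0+4·8+5·1+5·1 = 42 | 4·3+5·6 = 42
Y: 1·8+4·3+5·0+5·2 = 30 | 4·5+5·2 = 30
J: 1·0+4·4+5·0+5·0 = 16 | 4·4+5·0 = 16
B: 1·8+4·0+5·4+5·8 = 68 | 4·7+5·8 = 68
gcd(1,4,5,5,4,5) = 1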